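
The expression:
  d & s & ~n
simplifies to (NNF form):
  d & s & ~n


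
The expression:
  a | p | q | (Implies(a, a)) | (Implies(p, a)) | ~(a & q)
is always true.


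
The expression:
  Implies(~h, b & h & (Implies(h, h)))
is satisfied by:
  {h: True}


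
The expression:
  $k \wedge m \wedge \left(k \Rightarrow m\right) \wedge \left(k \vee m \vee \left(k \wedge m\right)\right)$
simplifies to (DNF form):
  $k \wedge m$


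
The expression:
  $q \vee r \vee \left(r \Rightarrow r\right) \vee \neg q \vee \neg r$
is always true.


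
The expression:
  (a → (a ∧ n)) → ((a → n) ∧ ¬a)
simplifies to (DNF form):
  ¬a ∨ ¬n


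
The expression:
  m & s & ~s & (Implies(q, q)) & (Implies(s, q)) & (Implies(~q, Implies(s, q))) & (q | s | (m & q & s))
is never true.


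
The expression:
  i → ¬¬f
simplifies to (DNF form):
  f ∨ ¬i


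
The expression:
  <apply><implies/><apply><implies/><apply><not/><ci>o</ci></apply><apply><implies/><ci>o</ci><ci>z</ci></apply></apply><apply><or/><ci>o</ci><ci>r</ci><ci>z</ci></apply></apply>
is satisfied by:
  {r: True, o: True, z: True}
  {r: True, o: True, z: False}
  {r: True, z: True, o: False}
  {r: True, z: False, o: False}
  {o: True, z: True, r: False}
  {o: True, z: False, r: False}
  {z: True, o: False, r: False}


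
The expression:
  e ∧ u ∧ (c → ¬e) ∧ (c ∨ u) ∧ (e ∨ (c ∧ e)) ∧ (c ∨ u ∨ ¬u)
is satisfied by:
  {e: True, u: True, c: False}


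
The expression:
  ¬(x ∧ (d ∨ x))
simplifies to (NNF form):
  ¬x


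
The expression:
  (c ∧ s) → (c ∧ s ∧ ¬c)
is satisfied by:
  {s: False, c: False}
  {c: True, s: False}
  {s: True, c: False}


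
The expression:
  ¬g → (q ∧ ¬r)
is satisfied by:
  {g: True, q: True, r: False}
  {g: True, q: False, r: False}
  {r: True, g: True, q: True}
  {r: True, g: True, q: False}
  {q: True, r: False, g: False}


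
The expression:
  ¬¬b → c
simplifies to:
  c ∨ ¬b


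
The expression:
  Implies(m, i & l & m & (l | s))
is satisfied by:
  {i: True, l: True, m: False}
  {i: True, l: False, m: False}
  {l: True, i: False, m: False}
  {i: False, l: False, m: False}
  {i: True, m: True, l: True}


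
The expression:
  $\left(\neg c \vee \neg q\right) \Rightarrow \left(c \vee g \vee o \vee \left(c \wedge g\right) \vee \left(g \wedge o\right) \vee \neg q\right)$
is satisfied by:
  {c: True, o: True, g: True, q: False}
  {c: True, o: True, g: False, q: False}
  {c: True, g: True, q: False, o: False}
  {c: True, g: False, q: False, o: False}
  {o: True, g: True, q: False, c: False}
  {o: True, g: False, q: False, c: False}
  {g: True, o: False, q: False, c: False}
  {g: False, o: False, q: False, c: False}
  {c: True, o: True, q: True, g: True}
  {c: True, o: True, q: True, g: False}
  {c: True, q: True, g: True, o: False}
  {c: True, q: True, g: False, o: False}
  {q: True, o: True, g: True, c: False}
  {q: True, o: True, g: False, c: False}
  {q: True, g: True, o: False, c: False}


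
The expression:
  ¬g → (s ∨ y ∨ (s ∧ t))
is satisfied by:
  {y: True, g: True, s: True}
  {y: True, g: True, s: False}
  {y: True, s: True, g: False}
  {y: True, s: False, g: False}
  {g: True, s: True, y: False}
  {g: True, s: False, y: False}
  {s: True, g: False, y: False}


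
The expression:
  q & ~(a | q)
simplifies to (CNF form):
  False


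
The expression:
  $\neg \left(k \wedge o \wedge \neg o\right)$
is always true.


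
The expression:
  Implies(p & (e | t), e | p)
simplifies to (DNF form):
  True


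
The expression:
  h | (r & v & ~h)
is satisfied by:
  {r: True, h: True, v: True}
  {r: True, h: True, v: False}
  {h: True, v: True, r: False}
  {h: True, v: False, r: False}
  {r: True, v: True, h: False}


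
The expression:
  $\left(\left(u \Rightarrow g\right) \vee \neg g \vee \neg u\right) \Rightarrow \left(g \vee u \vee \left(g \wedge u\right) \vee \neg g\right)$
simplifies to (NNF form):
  $\text{True}$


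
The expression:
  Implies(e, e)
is always true.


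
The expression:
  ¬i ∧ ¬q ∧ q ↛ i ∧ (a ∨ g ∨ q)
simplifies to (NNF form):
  False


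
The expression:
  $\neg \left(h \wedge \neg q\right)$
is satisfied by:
  {q: True, h: False}
  {h: False, q: False}
  {h: True, q: True}


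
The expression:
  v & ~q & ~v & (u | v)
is never true.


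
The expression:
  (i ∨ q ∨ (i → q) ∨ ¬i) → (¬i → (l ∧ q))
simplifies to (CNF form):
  (i ∨ l) ∧ (i ∨ q)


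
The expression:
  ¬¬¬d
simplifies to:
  ¬d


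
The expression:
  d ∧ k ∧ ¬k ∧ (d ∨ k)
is never true.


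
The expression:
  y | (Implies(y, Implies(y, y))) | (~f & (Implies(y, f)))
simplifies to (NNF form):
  True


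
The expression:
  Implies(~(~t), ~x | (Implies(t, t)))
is always true.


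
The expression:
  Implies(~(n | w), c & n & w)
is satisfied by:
  {n: True, w: True}
  {n: True, w: False}
  {w: True, n: False}


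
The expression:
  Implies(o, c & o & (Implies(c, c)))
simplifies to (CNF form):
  c | ~o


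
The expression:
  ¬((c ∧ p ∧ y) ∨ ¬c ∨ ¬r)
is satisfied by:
  {r: True, c: True, p: False, y: False}
  {r: True, c: True, y: True, p: False}
  {r: True, c: True, p: True, y: False}


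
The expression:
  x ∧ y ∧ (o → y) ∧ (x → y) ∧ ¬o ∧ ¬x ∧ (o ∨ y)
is never true.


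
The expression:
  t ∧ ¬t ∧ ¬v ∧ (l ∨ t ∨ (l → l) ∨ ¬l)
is never true.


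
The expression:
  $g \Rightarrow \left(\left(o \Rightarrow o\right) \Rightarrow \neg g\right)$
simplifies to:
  $\neg g$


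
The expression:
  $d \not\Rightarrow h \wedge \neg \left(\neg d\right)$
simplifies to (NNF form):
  $d \wedge \neg h$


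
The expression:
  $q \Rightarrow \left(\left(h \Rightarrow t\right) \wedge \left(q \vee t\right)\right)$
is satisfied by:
  {t: True, h: False, q: False}
  {h: False, q: False, t: False}
  {t: True, q: True, h: False}
  {q: True, h: False, t: False}
  {t: True, h: True, q: False}
  {h: True, t: False, q: False}
  {t: True, q: True, h: True}


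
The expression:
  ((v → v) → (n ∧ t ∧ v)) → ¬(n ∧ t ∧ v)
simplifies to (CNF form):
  ¬n ∨ ¬t ∨ ¬v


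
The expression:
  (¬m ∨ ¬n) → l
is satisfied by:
  {n: True, l: True, m: True}
  {n: True, l: True, m: False}
  {l: True, m: True, n: False}
  {l: True, m: False, n: False}
  {n: True, m: True, l: False}


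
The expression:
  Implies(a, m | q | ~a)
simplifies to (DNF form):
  m | q | ~a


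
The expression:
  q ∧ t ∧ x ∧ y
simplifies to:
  q ∧ t ∧ x ∧ y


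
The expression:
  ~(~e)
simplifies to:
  e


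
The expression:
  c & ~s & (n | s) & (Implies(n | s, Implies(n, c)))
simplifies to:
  c & n & ~s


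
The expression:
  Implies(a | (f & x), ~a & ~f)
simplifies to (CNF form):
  ~a & (~f | ~x)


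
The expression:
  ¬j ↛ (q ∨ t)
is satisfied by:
  {q: False, t: False, j: False}


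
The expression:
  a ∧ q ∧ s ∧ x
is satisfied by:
  {a: True, s: True, x: True, q: True}


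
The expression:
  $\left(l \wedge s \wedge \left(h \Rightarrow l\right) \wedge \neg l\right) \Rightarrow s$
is always true.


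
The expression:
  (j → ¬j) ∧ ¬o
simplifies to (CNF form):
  ¬j ∧ ¬o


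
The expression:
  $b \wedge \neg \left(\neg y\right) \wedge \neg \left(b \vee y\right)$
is never true.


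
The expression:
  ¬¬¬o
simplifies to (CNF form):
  ¬o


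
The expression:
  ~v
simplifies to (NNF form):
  ~v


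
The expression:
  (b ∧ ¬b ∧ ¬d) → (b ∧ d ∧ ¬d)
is always true.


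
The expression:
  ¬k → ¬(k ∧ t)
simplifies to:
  True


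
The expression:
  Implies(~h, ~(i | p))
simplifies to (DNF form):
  h | (~i & ~p)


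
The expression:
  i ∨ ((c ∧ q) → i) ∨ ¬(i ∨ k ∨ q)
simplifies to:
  i ∨ ¬c ∨ ¬q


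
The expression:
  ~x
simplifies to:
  ~x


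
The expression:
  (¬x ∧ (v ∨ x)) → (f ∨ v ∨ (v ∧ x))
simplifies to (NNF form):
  True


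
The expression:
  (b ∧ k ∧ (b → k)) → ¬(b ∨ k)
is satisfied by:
  {k: False, b: False}
  {b: True, k: False}
  {k: True, b: False}


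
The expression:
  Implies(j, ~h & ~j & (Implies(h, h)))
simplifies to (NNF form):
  ~j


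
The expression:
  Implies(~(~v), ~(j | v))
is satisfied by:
  {v: False}


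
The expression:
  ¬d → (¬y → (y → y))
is always true.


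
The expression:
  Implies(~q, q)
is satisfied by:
  {q: True}


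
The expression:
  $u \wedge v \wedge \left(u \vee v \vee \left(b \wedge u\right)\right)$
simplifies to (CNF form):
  $u \wedge v$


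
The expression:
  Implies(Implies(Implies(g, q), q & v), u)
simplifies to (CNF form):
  (q | u | ~g) & (q | u | ~q) & (u | ~g | ~v) & (u | ~q | ~v)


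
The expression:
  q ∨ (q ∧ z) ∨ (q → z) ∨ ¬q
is always true.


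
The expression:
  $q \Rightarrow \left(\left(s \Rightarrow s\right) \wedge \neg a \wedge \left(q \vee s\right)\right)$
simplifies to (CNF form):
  $\neg a \vee \neg q$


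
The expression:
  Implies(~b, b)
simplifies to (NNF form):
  b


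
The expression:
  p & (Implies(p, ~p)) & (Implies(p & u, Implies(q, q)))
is never true.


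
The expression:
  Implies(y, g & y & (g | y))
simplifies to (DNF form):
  g | ~y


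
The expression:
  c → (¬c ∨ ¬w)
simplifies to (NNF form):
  ¬c ∨ ¬w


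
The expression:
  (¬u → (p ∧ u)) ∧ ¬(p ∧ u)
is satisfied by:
  {u: True, p: False}


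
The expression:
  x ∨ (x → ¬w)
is always true.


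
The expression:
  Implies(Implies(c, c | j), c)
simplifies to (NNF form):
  c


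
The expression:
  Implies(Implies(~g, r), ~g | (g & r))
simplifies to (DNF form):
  r | ~g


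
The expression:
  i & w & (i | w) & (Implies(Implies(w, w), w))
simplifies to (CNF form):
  i & w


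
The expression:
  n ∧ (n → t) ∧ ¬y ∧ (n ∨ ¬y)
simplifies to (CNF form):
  n ∧ t ∧ ¬y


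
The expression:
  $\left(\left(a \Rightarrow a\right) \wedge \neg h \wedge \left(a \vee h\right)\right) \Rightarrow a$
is always true.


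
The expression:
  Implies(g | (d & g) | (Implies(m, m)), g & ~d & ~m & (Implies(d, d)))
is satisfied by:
  {g: True, d: False, m: False}


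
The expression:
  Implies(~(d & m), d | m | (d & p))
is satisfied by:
  {d: True, m: True}
  {d: True, m: False}
  {m: True, d: False}


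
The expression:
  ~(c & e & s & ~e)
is always true.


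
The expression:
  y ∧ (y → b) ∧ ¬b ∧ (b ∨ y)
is never true.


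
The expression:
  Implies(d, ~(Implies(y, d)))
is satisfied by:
  {d: False}


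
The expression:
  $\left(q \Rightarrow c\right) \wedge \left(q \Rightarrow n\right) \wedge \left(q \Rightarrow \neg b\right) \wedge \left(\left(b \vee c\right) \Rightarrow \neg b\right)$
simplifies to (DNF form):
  $\left(\neg b \wedge \neg q\right) \vee \left(c \wedge n \wedge \neg b\right) \vee \left(c \wedge \neg b \wedge \neg q\right) \vee \left(n \wedge \neg b \wedge \neg q\right)$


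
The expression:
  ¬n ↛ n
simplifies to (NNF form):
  True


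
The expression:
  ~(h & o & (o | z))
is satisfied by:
  {h: False, o: False}
  {o: True, h: False}
  {h: True, o: False}


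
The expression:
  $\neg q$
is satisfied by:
  {q: False}


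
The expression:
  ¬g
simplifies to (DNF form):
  ¬g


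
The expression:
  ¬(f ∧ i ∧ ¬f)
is always true.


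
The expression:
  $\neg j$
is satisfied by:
  {j: False}


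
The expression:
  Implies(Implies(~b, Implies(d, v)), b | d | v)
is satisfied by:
  {b: True, d: True, v: True}
  {b: True, d: True, v: False}
  {b: True, v: True, d: False}
  {b: True, v: False, d: False}
  {d: True, v: True, b: False}
  {d: True, v: False, b: False}
  {v: True, d: False, b: False}


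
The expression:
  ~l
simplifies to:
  ~l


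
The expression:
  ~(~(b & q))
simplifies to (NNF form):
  b & q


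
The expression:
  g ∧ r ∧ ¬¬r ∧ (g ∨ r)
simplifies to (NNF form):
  g ∧ r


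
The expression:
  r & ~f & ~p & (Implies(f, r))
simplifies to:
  r & ~f & ~p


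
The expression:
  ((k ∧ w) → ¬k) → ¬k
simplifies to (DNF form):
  w ∨ ¬k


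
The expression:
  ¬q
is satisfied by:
  {q: False}


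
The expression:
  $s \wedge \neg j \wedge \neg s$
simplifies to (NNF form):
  $\text{False}$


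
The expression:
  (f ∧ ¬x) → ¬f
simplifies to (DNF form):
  x ∨ ¬f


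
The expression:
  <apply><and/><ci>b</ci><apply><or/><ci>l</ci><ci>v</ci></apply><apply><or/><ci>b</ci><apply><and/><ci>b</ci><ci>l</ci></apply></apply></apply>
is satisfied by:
  {b: True, v: True, l: True}
  {b: True, v: True, l: False}
  {b: True, l: True, v: False}


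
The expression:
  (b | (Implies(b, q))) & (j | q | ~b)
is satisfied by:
  {q: True, j: True, b: False}
  {q: True, j: False, b: False}
  {j: True, q: False, b: False}
  {q: False, j: False, b: False}
  {b: True, q: True, j: True}
  {b: True, q: True, j: False}
  {b: True, j: True, q: False}


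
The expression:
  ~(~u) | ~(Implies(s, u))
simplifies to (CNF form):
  s | u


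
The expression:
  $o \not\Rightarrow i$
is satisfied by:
  {o: True, i: False}


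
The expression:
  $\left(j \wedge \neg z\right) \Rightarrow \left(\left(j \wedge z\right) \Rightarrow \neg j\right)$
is always true.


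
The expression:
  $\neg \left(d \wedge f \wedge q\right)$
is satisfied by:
  {q: False, d: False, f: False}
  {f: True, q: False, d: False}
  {d: True, q: False, f: False}
  {f: True, d: True, q: False}
  {q: True, f: False, d: False}
  {f: True, q: True, d: False}
  {d: True, q: True, f: False}


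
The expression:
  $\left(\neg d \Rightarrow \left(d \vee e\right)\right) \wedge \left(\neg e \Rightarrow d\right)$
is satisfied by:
  {d: True, e: True}
  {d: True, e: False}
  {e: True, d: False}


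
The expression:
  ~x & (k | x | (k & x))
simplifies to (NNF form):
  k & ~x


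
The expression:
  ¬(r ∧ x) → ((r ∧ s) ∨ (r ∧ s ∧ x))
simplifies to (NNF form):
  r ∧ (s ∨ x)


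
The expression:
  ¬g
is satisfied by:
  {g: False}


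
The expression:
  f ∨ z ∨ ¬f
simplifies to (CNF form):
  True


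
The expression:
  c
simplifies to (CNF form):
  c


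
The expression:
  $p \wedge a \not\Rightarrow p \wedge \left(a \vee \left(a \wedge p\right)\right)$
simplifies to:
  $\text{False}$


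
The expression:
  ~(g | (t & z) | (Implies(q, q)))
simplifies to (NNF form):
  False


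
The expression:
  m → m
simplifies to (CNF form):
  True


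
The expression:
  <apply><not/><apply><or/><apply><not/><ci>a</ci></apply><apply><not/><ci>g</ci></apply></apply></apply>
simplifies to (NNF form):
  <apply><and/><ci>a</ci><ci>g</ci></apply>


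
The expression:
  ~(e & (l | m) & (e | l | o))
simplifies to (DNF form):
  ~e | (~l & ~m)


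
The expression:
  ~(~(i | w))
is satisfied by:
  {i: True, w: True}
  {i: True, w: False}
  {w: True, i: False}


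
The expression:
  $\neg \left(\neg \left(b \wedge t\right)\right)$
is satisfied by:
  {t: True, b: True}


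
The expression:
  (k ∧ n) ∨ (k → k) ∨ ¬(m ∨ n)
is always true.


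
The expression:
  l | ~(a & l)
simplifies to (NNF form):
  True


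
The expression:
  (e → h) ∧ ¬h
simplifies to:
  ¬e ∧ ¬h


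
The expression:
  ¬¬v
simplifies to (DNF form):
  v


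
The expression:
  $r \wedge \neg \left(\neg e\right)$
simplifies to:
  $e \wedge r$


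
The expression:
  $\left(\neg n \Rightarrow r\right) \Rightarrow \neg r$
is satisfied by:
  {r: False}


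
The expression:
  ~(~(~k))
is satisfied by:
  {k: False}


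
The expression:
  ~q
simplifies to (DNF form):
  ~q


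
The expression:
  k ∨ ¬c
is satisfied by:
  {k: True, c: False}
  {c: False, k: False}
  {c: True, k: True}


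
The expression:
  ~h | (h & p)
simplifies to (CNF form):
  p | ~h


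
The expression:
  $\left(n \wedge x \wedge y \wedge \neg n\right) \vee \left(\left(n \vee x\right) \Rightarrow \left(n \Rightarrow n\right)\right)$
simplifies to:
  $\text{True}$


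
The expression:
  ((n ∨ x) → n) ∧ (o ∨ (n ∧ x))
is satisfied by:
  {n: True, o: True, x: False}
  {o: True, x: False, n: False}
  {n: True, x: True, o: True}
  {n: True, x: True, o: False}


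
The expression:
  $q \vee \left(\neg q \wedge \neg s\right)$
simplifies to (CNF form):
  $q \vee \neg s$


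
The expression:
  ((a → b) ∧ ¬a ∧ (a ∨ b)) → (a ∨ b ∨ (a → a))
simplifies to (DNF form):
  True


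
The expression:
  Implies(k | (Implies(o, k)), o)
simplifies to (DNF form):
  o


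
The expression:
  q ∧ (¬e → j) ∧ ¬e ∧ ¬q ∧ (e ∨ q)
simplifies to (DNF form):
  False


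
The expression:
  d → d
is always true.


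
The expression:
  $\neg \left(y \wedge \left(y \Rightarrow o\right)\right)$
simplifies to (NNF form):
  $\neg o \vee \neg y$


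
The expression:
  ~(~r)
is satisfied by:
  {r: True}


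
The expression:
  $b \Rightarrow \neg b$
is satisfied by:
  {b: False}


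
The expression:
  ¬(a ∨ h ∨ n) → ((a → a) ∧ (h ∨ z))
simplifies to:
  a ∨ h ∨ n ∨ z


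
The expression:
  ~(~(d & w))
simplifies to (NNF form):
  d & w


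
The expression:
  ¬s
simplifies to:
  ¬s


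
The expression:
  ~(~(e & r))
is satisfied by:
  {r: True, e: True}


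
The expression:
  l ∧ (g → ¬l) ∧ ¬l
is never true.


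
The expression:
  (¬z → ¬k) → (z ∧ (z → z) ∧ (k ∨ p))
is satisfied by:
  {k: True, z: True, p: True}
  {k: True, z: True, p: False}
  {k: True, p: True, z: False}
  {k: True, p: False, z: False}
  {z: True, p: True, k: False}


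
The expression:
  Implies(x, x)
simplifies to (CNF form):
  True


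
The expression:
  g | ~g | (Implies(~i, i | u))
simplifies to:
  True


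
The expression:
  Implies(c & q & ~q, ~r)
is always true.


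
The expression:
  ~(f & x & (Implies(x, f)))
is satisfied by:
  {x: False, f: False}
  {f: True, x: False}
  {x: True, f: False}


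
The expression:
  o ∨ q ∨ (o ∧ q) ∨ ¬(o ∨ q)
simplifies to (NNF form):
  True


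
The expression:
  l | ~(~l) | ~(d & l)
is always true.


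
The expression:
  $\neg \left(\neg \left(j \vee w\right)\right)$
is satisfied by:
  {w: True, j: True}
  {w: True, j: False}
  {j: True, w: False}


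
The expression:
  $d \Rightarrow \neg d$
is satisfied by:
  {d: False}


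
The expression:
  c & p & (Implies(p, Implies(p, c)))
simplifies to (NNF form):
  c & p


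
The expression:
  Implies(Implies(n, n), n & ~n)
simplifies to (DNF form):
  False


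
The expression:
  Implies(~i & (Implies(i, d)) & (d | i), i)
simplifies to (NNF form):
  i | ~d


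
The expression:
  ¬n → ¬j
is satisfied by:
  {n: True, j: False}
  {j: False, n: False}
  {j: True, n: True}


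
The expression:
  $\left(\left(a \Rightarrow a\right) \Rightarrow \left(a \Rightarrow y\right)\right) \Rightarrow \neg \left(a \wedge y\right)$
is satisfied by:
  {y: False, a: False}
  {a: True, y: False}
  {y: True, a: False}


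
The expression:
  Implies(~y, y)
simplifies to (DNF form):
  y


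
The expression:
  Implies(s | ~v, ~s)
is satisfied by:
  {s: False}


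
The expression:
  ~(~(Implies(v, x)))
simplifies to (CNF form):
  x | ~v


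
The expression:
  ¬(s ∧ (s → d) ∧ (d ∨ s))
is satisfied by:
  {s: False, d: False}
  {d: True, s: False}
  {s: True, d: False}


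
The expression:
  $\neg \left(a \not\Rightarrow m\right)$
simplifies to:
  $m \vee \neg a$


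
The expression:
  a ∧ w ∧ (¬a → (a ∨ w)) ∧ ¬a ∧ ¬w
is never true.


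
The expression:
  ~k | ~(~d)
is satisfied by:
  {d: True, k: False}
  {k: False, d: False}
  {k: True, d: True}


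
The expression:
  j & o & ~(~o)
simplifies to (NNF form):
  j & o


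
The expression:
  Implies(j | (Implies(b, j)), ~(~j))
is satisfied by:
  {b: True, j: True}
  {b: True, j: False}
  {j: True, b: False}


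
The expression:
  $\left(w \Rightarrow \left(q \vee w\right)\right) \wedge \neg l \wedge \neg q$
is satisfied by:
  {q: False, l: False}


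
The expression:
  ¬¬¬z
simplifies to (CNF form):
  ¬z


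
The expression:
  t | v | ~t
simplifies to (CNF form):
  True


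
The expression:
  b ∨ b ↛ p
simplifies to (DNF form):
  b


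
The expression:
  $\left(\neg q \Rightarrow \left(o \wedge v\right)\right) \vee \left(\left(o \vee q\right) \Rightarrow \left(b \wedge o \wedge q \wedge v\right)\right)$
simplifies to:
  $q \vee v \vee \neg o$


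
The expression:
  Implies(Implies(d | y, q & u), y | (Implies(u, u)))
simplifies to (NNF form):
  True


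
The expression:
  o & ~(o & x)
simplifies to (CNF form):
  o & ~x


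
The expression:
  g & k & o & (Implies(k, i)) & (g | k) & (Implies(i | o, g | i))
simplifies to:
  g & i & k & o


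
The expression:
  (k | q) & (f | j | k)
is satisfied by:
  {k: True, q: True, j: True, f: True}
  {k: True, q: True, j: True, f: False}
  {k: True, q: True, f: True, j: False}
  {k: True, q: True, f: False, j: False}
  {k: True, j: True, f: True, q: False}
  {k: True, j: True, f: False, q: False}
  {k: True, j: False, f: True, q: False}
  {k: True, j: False, f: False, q: False}
  {q: True, j: True, f: True, k: False}
  {q: True, j: True, f: False, k: False}
  {q: True, f: True, j: False, k: False}


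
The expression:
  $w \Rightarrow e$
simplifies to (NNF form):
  $e \vee \neg w$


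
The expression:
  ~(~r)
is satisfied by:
  {r: True}


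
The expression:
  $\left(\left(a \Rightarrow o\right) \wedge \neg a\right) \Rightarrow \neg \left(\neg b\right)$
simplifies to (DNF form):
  $a \vee b$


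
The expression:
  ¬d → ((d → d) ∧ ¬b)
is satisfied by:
  {d: True, b: False}
  {b: False, d: False}
  {b: True, d: True}


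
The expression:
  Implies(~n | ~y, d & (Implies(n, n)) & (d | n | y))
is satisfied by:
  {n: True, d: True, y: True}
  {n: True, d: True, y: False}
  {d: True, y: True, n: False}
  {d: True, y: False, n: False}
  {n: True, y: True, d: False}


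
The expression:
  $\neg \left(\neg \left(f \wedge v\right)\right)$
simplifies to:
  $f \wedge v$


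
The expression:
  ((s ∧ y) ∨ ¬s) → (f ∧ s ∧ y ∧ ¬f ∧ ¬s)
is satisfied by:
  {s: True, y: False}


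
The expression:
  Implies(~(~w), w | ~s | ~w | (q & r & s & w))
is always true.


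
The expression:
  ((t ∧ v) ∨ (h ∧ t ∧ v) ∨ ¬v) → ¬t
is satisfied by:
  {t: False}


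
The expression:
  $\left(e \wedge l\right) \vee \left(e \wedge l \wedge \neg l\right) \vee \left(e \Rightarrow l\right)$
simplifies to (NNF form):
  $l \vee \neg e$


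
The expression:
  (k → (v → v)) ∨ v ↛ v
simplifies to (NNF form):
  True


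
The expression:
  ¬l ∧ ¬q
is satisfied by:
  {q: False, l: False}


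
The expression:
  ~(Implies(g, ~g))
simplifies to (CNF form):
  g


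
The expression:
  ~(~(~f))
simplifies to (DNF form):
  ~f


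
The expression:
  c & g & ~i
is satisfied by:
  {c: True, g: True, i: False}


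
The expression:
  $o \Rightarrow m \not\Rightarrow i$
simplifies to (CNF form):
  $\left(m \vee \neg o\right) \wedge \left(\neg i \vee \neg o\right)$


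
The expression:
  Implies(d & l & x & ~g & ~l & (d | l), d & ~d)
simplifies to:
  True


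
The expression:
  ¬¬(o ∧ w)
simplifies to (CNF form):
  o ∧ w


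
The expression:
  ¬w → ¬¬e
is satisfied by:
  {e: True, w: True}
  {e: True, w: False}
  {w: True, e: False}


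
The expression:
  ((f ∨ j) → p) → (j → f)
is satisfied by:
  {f: True, p: False, j: False}
  {p: False, j: False, f: False}
  {j: True, f: True, p: False}
  {j: True, p: False, f: False}
  {f: True, p: True, j: False}
  {p: True, f: False, j: False}
  {j: True, p: True, f: True}


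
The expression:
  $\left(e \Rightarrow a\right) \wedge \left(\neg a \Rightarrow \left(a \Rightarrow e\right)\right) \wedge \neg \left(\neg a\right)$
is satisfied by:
  {a: True}


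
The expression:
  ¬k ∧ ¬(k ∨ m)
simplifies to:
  ¬k ∧ ¬m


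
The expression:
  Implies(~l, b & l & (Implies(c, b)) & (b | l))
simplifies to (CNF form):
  l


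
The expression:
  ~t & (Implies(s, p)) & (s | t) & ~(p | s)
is never true.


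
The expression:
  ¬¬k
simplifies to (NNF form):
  k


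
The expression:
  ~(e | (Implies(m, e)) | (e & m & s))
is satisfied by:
  {m: True, e: False}


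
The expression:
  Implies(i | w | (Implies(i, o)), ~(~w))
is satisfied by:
  {w: True}


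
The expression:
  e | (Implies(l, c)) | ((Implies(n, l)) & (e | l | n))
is always true.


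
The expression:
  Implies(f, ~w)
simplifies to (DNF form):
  ~f | ~w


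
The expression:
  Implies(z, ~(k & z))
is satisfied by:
  {k: False, z: False}
  {z: True, k: False}
  {k: True, z: False}


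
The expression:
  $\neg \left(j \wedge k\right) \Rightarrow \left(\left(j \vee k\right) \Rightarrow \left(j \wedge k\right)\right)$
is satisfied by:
  {k: False, j: False}
  {j: True, k: True}


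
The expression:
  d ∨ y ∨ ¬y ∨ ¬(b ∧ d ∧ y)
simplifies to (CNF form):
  True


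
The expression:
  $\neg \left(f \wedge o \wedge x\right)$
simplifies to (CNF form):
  $\neg f \vee \neg o \vee \neg x$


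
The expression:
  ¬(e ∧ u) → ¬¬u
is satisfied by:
  {u: True}


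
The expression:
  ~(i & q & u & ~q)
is always true.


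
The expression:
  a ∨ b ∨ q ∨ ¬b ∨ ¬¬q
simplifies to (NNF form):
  True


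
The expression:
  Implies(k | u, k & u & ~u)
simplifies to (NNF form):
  ~k & ~u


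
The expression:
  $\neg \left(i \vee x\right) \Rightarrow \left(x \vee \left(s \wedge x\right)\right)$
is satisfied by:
  {i: True, x: True}
  {i: True, x: False}
  {x: True, i: False}


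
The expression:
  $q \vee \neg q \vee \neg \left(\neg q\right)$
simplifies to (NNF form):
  $\text{True}$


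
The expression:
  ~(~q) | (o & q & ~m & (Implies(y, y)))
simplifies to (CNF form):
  q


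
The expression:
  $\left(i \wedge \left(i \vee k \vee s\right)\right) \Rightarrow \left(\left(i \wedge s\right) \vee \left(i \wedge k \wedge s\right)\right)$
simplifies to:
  $s \vee \neg i$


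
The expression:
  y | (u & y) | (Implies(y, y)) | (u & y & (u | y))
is always true.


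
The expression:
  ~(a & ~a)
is always true.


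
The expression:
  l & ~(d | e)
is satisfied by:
  {l: True, e: False, d: False}


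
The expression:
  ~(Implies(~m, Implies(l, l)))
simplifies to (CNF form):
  False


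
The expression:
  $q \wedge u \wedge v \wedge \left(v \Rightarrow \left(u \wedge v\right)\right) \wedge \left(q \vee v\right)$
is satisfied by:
  {u: True, q: True, v: True}


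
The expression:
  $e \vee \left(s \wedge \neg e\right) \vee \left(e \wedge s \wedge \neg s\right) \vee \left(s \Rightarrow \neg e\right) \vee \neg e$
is always true.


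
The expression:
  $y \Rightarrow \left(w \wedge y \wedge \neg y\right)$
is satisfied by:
  {y: False}


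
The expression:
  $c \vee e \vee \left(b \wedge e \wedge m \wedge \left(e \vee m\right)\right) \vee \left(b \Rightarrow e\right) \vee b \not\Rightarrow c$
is always true.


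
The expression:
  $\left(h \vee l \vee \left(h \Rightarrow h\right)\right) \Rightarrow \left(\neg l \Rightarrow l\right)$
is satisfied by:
  {l: True}


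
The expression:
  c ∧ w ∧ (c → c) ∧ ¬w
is never true.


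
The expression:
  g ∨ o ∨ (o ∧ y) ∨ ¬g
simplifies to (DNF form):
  True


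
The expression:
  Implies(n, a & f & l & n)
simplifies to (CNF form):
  (a | ~n) & (f | ~n) & (l | ~n)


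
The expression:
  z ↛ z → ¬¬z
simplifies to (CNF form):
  True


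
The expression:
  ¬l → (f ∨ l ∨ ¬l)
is always true.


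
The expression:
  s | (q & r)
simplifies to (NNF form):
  s | (q & r)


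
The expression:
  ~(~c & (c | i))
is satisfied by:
  {c: True, i: False}
  {i: False, c: False}
  {i: True, c: True}


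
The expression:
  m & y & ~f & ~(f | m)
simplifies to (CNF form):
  False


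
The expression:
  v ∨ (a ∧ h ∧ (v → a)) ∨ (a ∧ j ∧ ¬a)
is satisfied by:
  {v: True, h: True, a: True}
  {v: True, h: True, a: False}
  {v: True, a: True, h: False}
  {v: True, a: False, h: False}
  {h: True, a: True, v: False}


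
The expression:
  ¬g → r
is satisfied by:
  {r: True, g: True}
  {r: True, g: False}
  {g: True, r: False}


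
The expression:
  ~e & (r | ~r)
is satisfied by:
  {e: False}


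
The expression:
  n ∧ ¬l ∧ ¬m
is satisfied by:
  {n: True, l: False, m: False}


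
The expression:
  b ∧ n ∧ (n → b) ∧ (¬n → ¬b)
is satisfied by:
  {b: True, n: True}


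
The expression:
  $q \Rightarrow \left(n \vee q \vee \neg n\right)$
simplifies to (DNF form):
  $\text{True}$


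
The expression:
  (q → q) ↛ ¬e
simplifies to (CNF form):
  e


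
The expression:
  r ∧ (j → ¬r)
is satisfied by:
  {r: True, j: False}


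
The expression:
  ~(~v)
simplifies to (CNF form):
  v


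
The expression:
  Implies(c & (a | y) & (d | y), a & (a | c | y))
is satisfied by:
  {a: True, c: False, y: False}
  {c: False, y: False, a: False}
  {a: True, y: True, c: False}
  {y: True, c: False, a: False}
  {a: True, c: True, y: False}
  {c: True, a: False, y: False}
  {a: True, y: True, c: True}


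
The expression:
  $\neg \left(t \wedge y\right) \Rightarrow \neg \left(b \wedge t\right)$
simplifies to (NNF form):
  $y \vee \neg b \vee \neg t$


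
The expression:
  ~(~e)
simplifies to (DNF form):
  e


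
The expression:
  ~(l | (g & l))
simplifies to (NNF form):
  ~l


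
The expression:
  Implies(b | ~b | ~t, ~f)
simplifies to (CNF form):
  ~f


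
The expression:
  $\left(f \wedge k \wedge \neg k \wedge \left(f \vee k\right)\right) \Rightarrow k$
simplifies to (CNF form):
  $\text{True}$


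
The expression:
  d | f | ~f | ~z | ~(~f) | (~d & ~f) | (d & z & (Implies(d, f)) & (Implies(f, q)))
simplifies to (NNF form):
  True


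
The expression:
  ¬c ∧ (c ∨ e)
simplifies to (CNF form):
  e ∧ ¬c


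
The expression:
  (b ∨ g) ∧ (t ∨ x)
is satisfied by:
  {x: True, t: True, b: True, g: True}
  {x: True, t: True, b: True, g: False}
  {x: True, t: True, g: True, b: False}
  {x: True, b: True, g: True, t: False}
  {x: True, b: True, g: False, t: False}
  {x: True, b: False, g: True, t: False}
  {t: True, b: True, g: True, x: False}
  {t: True, b: True, g: False, x: False}
  {t: True, g: True, b: False, x: False}


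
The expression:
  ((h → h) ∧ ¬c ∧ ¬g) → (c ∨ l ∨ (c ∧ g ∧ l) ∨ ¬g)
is always true.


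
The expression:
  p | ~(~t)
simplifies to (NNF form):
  p | t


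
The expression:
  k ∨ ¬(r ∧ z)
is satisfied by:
  {k: True, z: False, r: False}
  {z: False, r: False, k: False}
  {r: True, k: True, z: False}
  {r: True, z: False, k: False}
  {k: True, z: True, r: False}
  {z: True, k: False, r: False}
  {r: True, z: True, k: True}


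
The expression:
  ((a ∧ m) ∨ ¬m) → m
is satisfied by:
  {m: True}


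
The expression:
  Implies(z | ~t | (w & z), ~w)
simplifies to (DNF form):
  ~w | (t & ~z)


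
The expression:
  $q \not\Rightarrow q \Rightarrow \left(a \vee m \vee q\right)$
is always true.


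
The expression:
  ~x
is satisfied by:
  {x: False}


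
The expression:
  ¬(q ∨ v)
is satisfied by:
  {q: False, v: False}


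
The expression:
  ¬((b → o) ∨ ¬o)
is never true.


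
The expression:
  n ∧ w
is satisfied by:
  {w: True, n: True}


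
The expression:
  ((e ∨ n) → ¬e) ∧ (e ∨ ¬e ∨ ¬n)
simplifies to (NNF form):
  ¬e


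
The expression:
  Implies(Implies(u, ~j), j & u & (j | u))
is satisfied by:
  {j: True, u: True}


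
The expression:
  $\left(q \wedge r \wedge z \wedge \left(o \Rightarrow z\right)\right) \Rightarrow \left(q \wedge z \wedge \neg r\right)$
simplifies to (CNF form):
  $\neg q \vee \neg r \vee \neg z$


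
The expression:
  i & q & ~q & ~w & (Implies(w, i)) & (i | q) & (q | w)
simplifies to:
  False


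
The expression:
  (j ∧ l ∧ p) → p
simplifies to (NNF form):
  True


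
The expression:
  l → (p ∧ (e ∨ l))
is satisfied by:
  {p: True, l: False}
  {l: False, p: False}
  {l: True, p: True}


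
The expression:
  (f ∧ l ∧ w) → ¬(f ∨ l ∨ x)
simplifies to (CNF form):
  ¬f ∨ ¬l ∨ ¬w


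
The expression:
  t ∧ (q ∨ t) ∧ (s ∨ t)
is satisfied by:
  {t: True}


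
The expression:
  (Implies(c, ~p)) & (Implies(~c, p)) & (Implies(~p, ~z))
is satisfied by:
  {p: True, c: False, z: False}
  {z: True, p: True, c: False}
  {c: True, z: False, p: False}


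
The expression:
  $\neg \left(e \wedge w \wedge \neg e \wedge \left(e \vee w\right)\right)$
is always true.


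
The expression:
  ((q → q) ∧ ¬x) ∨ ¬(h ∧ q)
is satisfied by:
  {h: False, q: False, x: False}
  {x: True, h: False, q: False}
  {q: True, h: False, x: False}
  {x: True, q: True, h: False}
  {h: True, x: False, q: False}
  {x: True, h: True, q: False}
  {q: True, h: True, x: False}


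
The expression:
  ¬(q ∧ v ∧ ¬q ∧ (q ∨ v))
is always true.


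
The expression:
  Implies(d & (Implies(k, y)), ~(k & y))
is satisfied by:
  {k: False, d: False, y: False}
  {y: True, k: False, d: False}
  {d: True, k: False, y: False}
  {y: True, d: True, k: False}
  {k: True, y: False, d: False}
  {y: True, k: True, d: False}
  {d: True, k: True, y: False}


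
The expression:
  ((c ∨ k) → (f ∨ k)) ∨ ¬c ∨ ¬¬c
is always true.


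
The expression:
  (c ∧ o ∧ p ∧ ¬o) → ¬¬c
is always true.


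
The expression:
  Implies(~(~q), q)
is always true.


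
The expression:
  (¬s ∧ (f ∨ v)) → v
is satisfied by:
  {v: True, s: True, f: False}
  {v: True, s: False, f: False}
  {s: True, v: False, f: False}
  {v: False, s: False, f: False}
  {f: True, v: True, s: True}
  {f: True, v: True, s: False}
  {f: True, s: True, v: False}


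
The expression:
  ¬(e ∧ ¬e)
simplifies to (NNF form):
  True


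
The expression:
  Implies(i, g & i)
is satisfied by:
  {g: True, i: False}
  {i: False, g: False}
  {i: True, g: True}


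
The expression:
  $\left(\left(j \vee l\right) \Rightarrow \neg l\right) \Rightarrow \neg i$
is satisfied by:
  {l: True, i: False}
  {i: False, l: False}
  {i: True, l: True}


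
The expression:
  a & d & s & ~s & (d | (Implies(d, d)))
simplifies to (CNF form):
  False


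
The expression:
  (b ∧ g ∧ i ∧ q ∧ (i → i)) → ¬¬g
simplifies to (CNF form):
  True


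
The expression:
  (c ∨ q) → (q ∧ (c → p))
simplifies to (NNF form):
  (p ∧ q) ∨ ¬c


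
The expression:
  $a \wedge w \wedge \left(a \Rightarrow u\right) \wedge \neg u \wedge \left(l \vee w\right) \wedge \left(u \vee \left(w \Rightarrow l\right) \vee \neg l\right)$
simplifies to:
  $\text{False}$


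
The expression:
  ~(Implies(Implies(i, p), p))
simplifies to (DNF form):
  ~i & ~p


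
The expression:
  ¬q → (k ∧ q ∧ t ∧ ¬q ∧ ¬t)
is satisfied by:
  {q: True}


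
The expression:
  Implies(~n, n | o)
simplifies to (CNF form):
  n | o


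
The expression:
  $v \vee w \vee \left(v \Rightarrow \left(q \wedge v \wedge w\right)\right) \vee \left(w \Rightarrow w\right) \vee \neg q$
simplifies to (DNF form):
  $\text{True}$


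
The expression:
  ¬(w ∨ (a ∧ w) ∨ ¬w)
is never true.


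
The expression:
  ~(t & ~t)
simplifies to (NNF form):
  True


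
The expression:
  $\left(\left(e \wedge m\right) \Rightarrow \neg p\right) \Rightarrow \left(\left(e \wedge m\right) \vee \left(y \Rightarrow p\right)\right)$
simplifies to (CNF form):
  $\left(e \vee p \vee \neg y\right) \wedge \left(m \vee p \vee \neg y\right)$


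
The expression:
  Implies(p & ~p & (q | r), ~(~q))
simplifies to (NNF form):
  True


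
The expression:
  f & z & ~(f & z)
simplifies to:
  False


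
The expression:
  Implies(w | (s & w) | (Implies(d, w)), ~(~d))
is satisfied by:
  {d: True}


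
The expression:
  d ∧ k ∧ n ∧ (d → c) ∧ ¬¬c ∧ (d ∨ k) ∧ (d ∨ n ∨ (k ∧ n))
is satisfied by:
  {c: True, d: True, n: True, k: True}


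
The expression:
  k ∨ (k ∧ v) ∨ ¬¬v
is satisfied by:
  {k: True, v: True}
  {k: True, v: False}
  {v: True, k: False}


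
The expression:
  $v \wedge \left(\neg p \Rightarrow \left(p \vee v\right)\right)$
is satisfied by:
  {v: True}


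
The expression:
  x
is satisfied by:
  {x: True}


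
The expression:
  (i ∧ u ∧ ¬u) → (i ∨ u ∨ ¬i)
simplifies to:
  True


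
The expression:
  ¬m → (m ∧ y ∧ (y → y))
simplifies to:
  m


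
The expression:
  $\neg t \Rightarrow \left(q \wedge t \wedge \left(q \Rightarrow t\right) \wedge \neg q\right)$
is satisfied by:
  {t: True}


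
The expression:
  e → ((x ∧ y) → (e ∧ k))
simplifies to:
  k ∨ ¬e ∨ ¬x ∨ ¬y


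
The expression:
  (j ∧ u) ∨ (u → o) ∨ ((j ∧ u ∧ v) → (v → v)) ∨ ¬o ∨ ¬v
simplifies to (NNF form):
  True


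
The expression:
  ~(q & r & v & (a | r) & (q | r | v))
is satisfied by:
  {v: False, q: False, r: False}
  {r: True, v: False, q: False}
  {q: True, v: False, r: False}
  {r: True, q: True, v: False}
  {v: True, r: False, q: False}
  {r: True, v: True, q: False}
  {q: True, v: True, r: False}


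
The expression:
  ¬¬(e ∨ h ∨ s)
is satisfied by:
  {s: True, e: True, h: True}
  {s: True, e: True, h: False}
  {s: True, h: True, e: False}
  {s: True, h: False, e: False}
  {e: True, h: True, s: False}
  {e: True, h: False, s: False}
  {h: True, e: False, s: False}


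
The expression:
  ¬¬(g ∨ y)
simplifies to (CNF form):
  g ∨ y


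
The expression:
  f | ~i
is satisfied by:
  {f: True, i: False}
  {i: False, f: False}
  {i: True, f: True}


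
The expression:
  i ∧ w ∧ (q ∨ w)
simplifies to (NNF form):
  i ∧ w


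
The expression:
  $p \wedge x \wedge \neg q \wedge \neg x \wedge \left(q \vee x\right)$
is never true.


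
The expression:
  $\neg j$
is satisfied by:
  {j: False}
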